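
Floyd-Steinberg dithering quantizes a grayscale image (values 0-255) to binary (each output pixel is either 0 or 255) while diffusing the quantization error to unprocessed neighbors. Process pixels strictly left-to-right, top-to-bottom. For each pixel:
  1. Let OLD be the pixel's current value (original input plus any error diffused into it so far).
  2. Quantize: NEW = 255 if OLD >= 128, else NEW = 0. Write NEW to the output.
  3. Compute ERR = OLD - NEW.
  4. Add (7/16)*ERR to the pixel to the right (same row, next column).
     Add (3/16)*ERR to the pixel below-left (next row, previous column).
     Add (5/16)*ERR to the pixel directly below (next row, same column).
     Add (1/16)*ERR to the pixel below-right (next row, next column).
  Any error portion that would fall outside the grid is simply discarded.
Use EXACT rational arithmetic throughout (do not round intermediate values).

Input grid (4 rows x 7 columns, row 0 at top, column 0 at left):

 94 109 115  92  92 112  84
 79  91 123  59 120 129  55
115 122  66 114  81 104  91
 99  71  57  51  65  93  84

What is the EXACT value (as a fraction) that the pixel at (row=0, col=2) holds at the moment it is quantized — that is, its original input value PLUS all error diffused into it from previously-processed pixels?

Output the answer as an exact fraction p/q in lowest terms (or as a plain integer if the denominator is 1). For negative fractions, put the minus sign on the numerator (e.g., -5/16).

Answer: 8847/128

Derivation:
(0,0): OLD=94 → NEW=0, ERR=94
(0,1): OLD=1201/8 → NEW=255, ERR=-839/8
(0,2): OLD=8847/128 → NEW=0, ERR=8847/128
Target (0,2): original=115, with diffused error = 8847/128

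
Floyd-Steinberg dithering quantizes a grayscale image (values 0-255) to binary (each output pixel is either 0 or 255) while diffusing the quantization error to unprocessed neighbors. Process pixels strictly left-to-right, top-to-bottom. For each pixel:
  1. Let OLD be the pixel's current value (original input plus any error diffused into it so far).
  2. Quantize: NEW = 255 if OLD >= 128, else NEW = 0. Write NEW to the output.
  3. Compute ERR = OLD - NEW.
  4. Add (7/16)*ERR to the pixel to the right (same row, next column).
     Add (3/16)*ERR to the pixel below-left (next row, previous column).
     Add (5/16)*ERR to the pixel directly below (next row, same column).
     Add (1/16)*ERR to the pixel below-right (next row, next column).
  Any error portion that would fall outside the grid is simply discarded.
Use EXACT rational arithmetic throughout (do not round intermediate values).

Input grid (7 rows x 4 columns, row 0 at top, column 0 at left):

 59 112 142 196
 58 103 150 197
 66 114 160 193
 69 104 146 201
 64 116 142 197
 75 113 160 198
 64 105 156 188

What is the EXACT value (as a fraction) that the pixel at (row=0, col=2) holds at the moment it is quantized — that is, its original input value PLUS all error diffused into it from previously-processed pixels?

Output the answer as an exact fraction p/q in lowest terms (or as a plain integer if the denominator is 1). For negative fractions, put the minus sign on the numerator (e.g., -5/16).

(0,0): OLD=59 → NEW=0, ERR=59
(0,1): OLD=2205/16 → NEW=255, ERR=-1875/16
(0,2): OLD=23227/256 → NEW=0, ERR=23227/256
Target (0,2): original=142, with diffused error = 23227/256

Answer: 23227/256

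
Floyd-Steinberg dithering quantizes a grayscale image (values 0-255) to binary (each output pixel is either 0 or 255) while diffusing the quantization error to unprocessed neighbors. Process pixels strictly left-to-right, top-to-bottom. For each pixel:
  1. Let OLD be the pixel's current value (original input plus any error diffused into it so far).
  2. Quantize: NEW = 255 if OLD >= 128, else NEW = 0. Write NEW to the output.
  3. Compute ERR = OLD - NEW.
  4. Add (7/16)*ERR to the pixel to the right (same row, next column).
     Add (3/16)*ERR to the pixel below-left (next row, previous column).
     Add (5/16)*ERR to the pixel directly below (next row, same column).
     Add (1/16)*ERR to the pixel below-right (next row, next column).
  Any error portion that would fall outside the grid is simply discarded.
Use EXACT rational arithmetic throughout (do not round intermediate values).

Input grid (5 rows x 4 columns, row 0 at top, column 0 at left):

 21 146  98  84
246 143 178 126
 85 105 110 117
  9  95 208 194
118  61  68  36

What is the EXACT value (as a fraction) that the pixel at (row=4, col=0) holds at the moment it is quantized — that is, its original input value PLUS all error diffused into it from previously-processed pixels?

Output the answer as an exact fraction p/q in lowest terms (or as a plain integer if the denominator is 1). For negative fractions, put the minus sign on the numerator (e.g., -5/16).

Answer: 626417564609/4294967296

Derivation:
(0,0): OLD=21 → NEW=0, ERR=21
(0,1): OLD=2483/16 → NEW=255, ERR=-1597/16
(0,2): OLD=13909/256 → NEW=0, ERR=13909/256
(0,3): OLD=441427/4096 → NEW=0, ERR=441427/4096
(1,0): OLD=59865/256 → NEW=255, ERR=-5415/256
(1,1): OLD=233583/2048 → NEW=0, ERR=233583/2048
(1,2): OLD=16963739/65536 → NEW=255, ERR=252059/65536
(1,3): OLD=172759853/1048576 → NEW=255, ERR=-94627027/1048576
(2,0): OLD=3269429/32768 → NEW=0, ERR=3269429/32768
(2,1): OLD=192615703/1048576 → NEW=255, ERR=-74771177/1048576
(2,2): OLD=147246707/2097152 → NEW=0, ERR=147246707/2097152
(2,3): OLD=4018391111/33554432 → NEW=0, ERR=4018391111/33554432
(3,0): OLD=449790053/16777216 → NEW=0, ERR=449790053/16777216
(3,1): OLD=27876073147/268435456 → NEW=0, ERR=27876073147/268435456
(3,2): OLD=1260023567429/4294967296 → NEW=255, ERR=164806906949/4294967296
(3,3): OLD=17358558402403/68719476736 → NEW=255, ERR=-164908165277/68719476736
(4,0): OLD=626417564609/4294967296 → NEW=255, ERR=-468799095871/4294967296
Target (4,0): original=118, with diffused error = 626417564609/4294967296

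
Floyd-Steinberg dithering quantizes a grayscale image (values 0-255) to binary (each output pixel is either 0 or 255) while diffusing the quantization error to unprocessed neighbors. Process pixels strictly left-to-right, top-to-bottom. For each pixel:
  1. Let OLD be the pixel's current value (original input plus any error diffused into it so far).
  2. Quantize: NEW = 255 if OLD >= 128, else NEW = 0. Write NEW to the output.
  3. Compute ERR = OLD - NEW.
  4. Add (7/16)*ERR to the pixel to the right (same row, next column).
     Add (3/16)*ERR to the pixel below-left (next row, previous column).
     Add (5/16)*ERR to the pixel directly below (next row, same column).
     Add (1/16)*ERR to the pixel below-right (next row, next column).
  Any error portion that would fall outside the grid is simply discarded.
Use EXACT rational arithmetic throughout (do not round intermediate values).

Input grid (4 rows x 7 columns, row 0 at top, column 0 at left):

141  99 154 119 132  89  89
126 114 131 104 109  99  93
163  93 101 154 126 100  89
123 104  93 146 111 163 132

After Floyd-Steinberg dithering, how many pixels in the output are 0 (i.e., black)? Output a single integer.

Answer: 16

Derivation:
(0,0): OLD=141 → NEW=255, ERR=-114
(0,1): OLD=393/8 → NEW=0, ERR=393/8
(0,2): OLD=22463/128 → NEW=255, ERR=-10177/128
(0,3): OLD=172473/2048 → NEW=0, ERR=172473/2048
(0,4): OLD=5532687/32768 → NEW=255, ERR=-2823153/32768
(0,5): OLD=26899561/524288 → NEW=0, ERR=26899561/524288
(0,6): OLD=934883039/8388608 → NEW=0, ERR=934883039/8388608
(1,0): OLD=12747/128 → NEW=0, ERR=12747/128
(1,1): OLD=154509/1024 → NEW=255, ERR=-106611/1024
(1,2): OLD=2603921/32768 → NEW=0, ERR=2603921/32768
(1,3): OLD=18869117/131072 → NEW=255, ERR=-14554243/131072
(1,4): OLD=405838999/8388608 → NEW=0, ERR=405838999/8388608
(1,5): OLD=10181157447/67108864 → NEW=255, ERR=-6931602873/67108864
(1,6): OLD=92175234889/1073741824 → NEW=0, ERR=92175234889/1073741824
(2,0): OLD=2860639/16384 → NEW=255, ERR=-1317281/16384
(2,1): OLD=24334085/524288 → NEW=0, ERR=24334085/524288
(2,2): OLD=996665935/8388608 → NEW=0, ERR=996665935/8388608
(2,3): OLD=12436477335/67108864 → NEW=255, ERR=-4676282985/67108864
(2,4): OLD=45272233927/536870912 → NEW=0, ERR=45272233927/536870912
(2,5): OLD=2125743060077/17179869184 → NEW=0, ERR=2125743060077/17179869184
(2,6): OLD=44943863594187/274877906944 → NEW=255, ERR=-25150002676533/274877906944
(3,0): OLD=894036079/8388608 → NEW=0, ERR=894036079/8388608
(3,1): OLD=12239586499/67108864 → NEW=255, ERR=-4873173821/67108864
(3,2): OLD=47349162105/536870912 → NEW=0, ERR=47349162105/536870912
(3,3): OLD=399531646847/2147483648 → NEW=255, ERR=-148076683393/2147483648
(3,4): OLD=34642811565167/274877906944 → NEW=0, ERR=34642811565167/274877906944
(3,5): OLD=538585041406653/2199023255552 → NEW=255, ERR=-22165888759107/2199023255552
(3,6): OLD=3755270899040611/35184372088832 → NEW=0, ERR=3755270899040611/35184372088832
Output grid:
  Row 0: #.#.#..  (4 black, running=4)
  Row 1: .#.#.#.  (4 black, running=8)
  Row 2: #..#..#  (4 black, running=12)
  Row 3: .#.#.#.  (4 black, running=16)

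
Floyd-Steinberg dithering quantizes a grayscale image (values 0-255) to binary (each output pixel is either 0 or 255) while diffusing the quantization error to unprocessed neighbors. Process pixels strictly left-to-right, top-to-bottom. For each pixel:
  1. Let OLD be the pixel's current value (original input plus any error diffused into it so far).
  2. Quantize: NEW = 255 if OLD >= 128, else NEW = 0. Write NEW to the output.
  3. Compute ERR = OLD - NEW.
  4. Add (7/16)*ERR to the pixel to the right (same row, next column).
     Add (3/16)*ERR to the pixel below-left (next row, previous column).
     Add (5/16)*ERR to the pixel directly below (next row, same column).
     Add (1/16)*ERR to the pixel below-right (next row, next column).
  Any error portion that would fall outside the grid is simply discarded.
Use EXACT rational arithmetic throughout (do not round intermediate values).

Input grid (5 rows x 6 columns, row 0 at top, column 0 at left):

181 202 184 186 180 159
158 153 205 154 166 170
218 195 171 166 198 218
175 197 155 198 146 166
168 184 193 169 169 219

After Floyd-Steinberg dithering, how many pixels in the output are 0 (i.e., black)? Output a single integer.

Answer: 8

Derivation:
(0,0): OLD=181 → NEW=255, ERR=-74
(0,1): OLD=1357/8 → NEW=255, ERR=-683/8
(0,2): OLD=18771/128 → NEW=255, ERR=-13869/128
(0,3): OLD=283845/2048 → NEW=255, ERR=-238395/2048
(0,4): OLD=4229475/32768 → NEW=255, ERR=-4126365/32768
(0,5): OLD=54477237/524288 → NEW=0, ERR=54477237/524288
(1,0): OLD=15215/128 → NEW=0, ERR=15215/128
(1,1): OLD=157065/1024 → NEW=255, ERR=-104055/1024
(1,2): OLD=3261117/32768 → NEW=0, ERR=3261117/32768
(1,3): OLD=17141753/131072 → NEW=255, ERR=-16281607/131072
(1,4): OLD=708917323/8388608 → NEW=0, ERR=708917323/8388608
(1,5): OLD=31081264541/134217728 → NEW=255, ERR=-3144256099/134217728
(2,0): OLD=3868147/16384 → NEW=255, ERR=-309773/16384
(2,1): OLD=94928929/524288 → NEW=255, ERR=-38764511/524288
(2,2): OLD=1175334307/8388608 → NEW=255, ERR=-963760733/8388608
(2,3): OLD=6642650699/67108864 → NEW=0, ERR=6642650699/67108864
(2,4): OLD=548807124065/2147483648 → NEW=255, ERR=1198793825/2147483648
(2,5): OLD=7428756867767/34359738368 → NEW=255, ERR=-1332976416073/34359738368
(3,0): OLD=1302149187/8388608 → NEW=255, ERR=-836945853/8388608
(3,1): OLD=7215612295/67108864 → NEW=0, ERR=7215612295/67108864
(3,2): OLD=96677467077/536870912 → NEW=255, ERR=-40224615483/536870912
(3,3): OLD=6496636709007/34359738368 → NEW=255, ERR=-2265096574833/34359738368
(3,4): OLD=31953342109743/274877906944 → NEW=0, ERR=31953342109743/274877906944
(3,5): OLD=900583504578145/4398046511104 → NEW=255, ERR=-220918355753375/4398046511104
(4,0): OLD=168557629197/1073741824 → NEW=255, ERR=-105246535923/1073741824
(4,1): OLD=2653142399913/17179869184 → NEW=255, ERR=-1727724242007/17179869184
(4,2): OLD=65941959508267/549755813888 → NEW=0, ERR=65941959508267/549755813888
(4,3): OLD=1917455757728247/8796093022208 → NEW=255, ERR=-325547962934793/8796093022208
(4,4): OLD=24712959671388263/140737488355328 → NEW=255, ERR=-11175099859220377/140737488355328
(4,5): OLD=395931634422175089/2251799813685248 → NEW=255, ERR=-178277318067563151/2251799813685248
Output grid:
  Row 0: #####.  (1 black, running=1)
  Row 1: .#.#.#  (3 black, running=4)
  Row 2: ###.##  (1 black, running=5)
  Row 3: #.##.#  (2 black, running=7)
  Row 4: ##.###  (1 black, running=8)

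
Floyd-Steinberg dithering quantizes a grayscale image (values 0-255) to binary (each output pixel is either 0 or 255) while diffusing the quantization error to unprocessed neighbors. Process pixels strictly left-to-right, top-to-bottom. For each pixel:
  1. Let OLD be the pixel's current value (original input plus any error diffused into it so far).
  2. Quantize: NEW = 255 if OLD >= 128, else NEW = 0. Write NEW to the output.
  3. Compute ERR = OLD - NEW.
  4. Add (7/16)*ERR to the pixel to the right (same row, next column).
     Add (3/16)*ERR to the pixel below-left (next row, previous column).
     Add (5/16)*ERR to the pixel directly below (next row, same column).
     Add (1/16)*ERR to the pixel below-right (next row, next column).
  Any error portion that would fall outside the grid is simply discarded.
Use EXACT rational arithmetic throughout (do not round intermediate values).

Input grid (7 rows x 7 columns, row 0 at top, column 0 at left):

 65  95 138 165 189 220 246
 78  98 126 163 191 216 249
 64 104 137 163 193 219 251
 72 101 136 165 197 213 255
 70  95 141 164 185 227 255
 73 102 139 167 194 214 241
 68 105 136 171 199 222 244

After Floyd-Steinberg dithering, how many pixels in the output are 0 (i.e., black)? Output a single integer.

Answer: 18

Derivation:
(0,0): OLD=65 → NEW=0, ERR=65
(0,1): OLD=1975/16 → NEW=0, ERR=1975/16
(0,2): OLD=49153/256 → NEW=255, ERR=-16127/256
(0,3): OLD=562951/4096 → NEW=255, ERR=-481529/4096
(0,4): OLD=9015601/65536 → NEW=255, ERR=-7696079/65536
(0,5): OLD=176814167/1048576 → NEW=255, ERR=-90572713/1048576
(0,6): OLD=3493186145/16777216 → NEW=255, ERR=-785003935/16777216
(1,0): OLD=31093/256 → NEW=0, ERR=31093/256
(1,1): OLD=372659/2048 → NEW=255, ERR=-149581/2048
(1,2): OLD=3934255/65536 → NEW=0, ERR=3934255/65536
(1,3): OLD=33179651/262144 → NEW=0, ERR=33179651/262144
(1,4): OLD=3122802601/16777216 → NEW=255, ERR=-1155387479/16777216
(1,5): OLD=19161660537/134217728 → NEW=255, ERR=-15063860103/134217728
(1,6): OLD=386282942967/2147483648 → NEW=255, ERR=-161325387273/2147483648
(2,0): OLD=2892129/32768 → NEW=0, ERR=2892129/32768
(2,1): OLD=145371323/1048576 → NEW=255, ERR=-122015557/1048576
(2,2): OLD=2080680433/16777216 → NEW=0, ERR=2080680433/16777216
(2,3): OLD=33239118761/134217728 → NEW=255, ERR=-986401879/134217728
(2,4): OLD=166570216377/1073741824 → NEW=255, ERR=-107233948743/1073741824
(2,5): OLD=4186532852819/34359738368 → NEW=0, ERR=4186532852819/34359738368
(2,6): OLD=150532060087413/549755813888 → NEW=255, ERR=10344327545973/549755813888
(3,0): OLD=1304653521/16777216 → NEW=0, ERR=1304653521/16777216
(3,1): OLD=17103061245/134217728 → NEW=0, ERR=17103061245/134217728
(3,2): OLD=238214612615/1073741824 → NEW=255, ERR=-35589552505/1073741824
(3,3): OLD=589389293537/4294967296 → NEW=255, ERR=-505827366943/4294967296
(3,4): OLD=75125210665681/549755813888 → NEW=255, ERR=-65062521875759/549755813888
(3,5): OLD=864590994853507/4398046511104 → NEW=255, ERR=-256910865478013/4398046511104
(3,6): OLD=17095303013957981/70368744177664 → NEW=255, ERR=-848726751346339/70368744177664
(4,0): OLD=253819179935/2147483648 → NEW=0, ERR=253819179935/2147483648
(4,1): OLD=6362612639763/34359738368 → NEW=255, ERR=-2399120644077/34359738368
(4,2): OLD=47265923720957/549755813888 → NEW=0, ERR=47265923720957/549755813888
(4,3): OLD=618140895167727/4398046511104 → NEW=255, ERR=-503360965163793/4398046511104
(4,4): OLD=2801745110753629/35184372088832 → NEW=0, ERR=2801745110753629/35184372088832
(4,5): OLD=263376658111449245/1125899906842624 → NEW=255, ERR=-23727818133419875/1125899906842624
(4,6): OLD=4293909571313888347/18014398509481984 → NEW=255, ERR=-299762048604017573/18014398509481984
(5,0): OLD=53240346876393/549755813888 → NEW=0, ERR=53240346876393/549755813888
(5,1): OLD=642364873050019/4398046511104 → NEW=255, ERR=-479136987281501/4398046511104
(5,2): OLD=3250381570314917/35184372088832 → NEW=0, ERR=3250381570314917/35184372088832
(5,3): OLD=54030564528706969/281474976710656 → NEW=255, ERR=-17745554532510311/281474976710656
(5,4): OLD=3246153140167606195/18014398509481984 → NEW=255, ERR=-1347518479750299725/18014398509481984
(5,5): OLD=25442826519217215235/144115188075855872 → NEW=255, ERR=-11306546440126032125/144115188075855872
(5,6): OLD=461534697474379570637/2305843009213693952 → NEW=255, ERR=-126455269875112387123/2305843009213693952
(6,0): OLD=5477277517292369/70368744177664 → NEW=0, ERR=5477277517292369/70368744177664
(6,1): OLD=144546527679069829/1125899906842624 → NEW=255, ERR=-142557948565799291/1125899906842624
(6,2): OLD=1636507885445153519/18014398509481984 → NEW=0, ERR=1636507885445153519/18014398509481984
(6,3): OLD=26343005997202910833/144115188075855872 → NEW=255, ERR=-10406366962140336527/144115188075855872
(6,4): OLD=36139010958438422019/288230376151711744 → NEW=0, ERR=36139010958438422019/288230376151711744
(6,5): OLD=8757767092156134454399/36893488147419103232 → NEW=255, ERR=-650072385435736869761/36893488147419103232
(6,6): OLD=126470773550792765735561/590295810358705651712 → NEW=255, ERR=-24054658090677175450999/590295810358705651712
Output grid:
  Row 0: ..#####  (2 black, running=2)
  Row 1: .#..###  (3 black, running=5)
  Row 2: .#.##.#  (3 black, running=8)
  Row 3: ..#####  (2 black, running=10)
  Row 4: .#.#.##  (3 black, running=13)
  Row 5: .#.####  (2 black, running=15)
  Row 6: .#.#.##  (3 black, running=18)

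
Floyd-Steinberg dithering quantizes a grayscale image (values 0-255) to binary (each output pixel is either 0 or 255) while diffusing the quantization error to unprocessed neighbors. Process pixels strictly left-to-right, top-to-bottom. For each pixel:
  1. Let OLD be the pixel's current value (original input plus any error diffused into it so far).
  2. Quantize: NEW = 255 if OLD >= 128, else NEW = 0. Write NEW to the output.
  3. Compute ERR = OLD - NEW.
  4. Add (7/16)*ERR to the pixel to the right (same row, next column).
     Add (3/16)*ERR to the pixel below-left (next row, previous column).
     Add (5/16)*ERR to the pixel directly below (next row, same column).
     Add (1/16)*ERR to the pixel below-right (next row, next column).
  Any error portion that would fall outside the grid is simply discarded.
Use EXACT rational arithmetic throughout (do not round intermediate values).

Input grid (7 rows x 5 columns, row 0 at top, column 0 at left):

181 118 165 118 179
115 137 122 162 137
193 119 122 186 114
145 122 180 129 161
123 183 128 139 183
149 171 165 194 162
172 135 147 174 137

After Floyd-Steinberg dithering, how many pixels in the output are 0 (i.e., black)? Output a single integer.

(0,0): OLD=181 → NEW=255, ERR=-74
(0,1): OLD=685/8 → NEW=0, ERR=685/8
(0,2): OLD=25915/128 → NEW=255, ERR=-6725/128
(0,3): OLD=194589/2048 → NEW=0, ERR=194589/2048
(0,4): OLD=7227595/32768 → NEW=255, ERR=-1128245/32768
(1,0): OLD=13815/128 → NEW=0, ERR=13815/128
(1,1): OLD=201217/1024 → NEW=255, ERR=-59903/1024
(1,2): OLD=3380181/32768 → NEW=0, ERR=3380181/32768
(1,3): OLD=29764177/131072 → NEW=255, ERR=-3659183/131072
(1,4): OLD=251584339/2097152 → NEW=0, ERR=251584339/2097152
(2,0): OLD=3535003/16384 → NEW=255, ERR=-642917/16384
(2,1): OLD=57482137/524288 → NEW=0, ERR=57482137/524288
(2,2): OLD=1621619083/8388608 → NEW=255, ERR=-517475957/8388608
(2,3): OLD=24055565553/134217728 → NEW=255, ERR=-10169955087/134217728
(2,4): OLD=250383435351/2147483648 → NEW=0, ERR=250383435351/2147483648
(3,0): OLD=1285927851/8388608 → NEW=255, ERR=-853167189/8388608
(3,1): OLD=6559681039/67108864 → NEW=0, ERR=6559681039/67108864
(3,2): OLD=421190076437/2147483648 → NEW=255, ERR=-126418253803/2147483648
(3,3): OLD=419069815869/4294967296 → NEW=0, ERR=419069815869/4294967296
(3,4): OLD=16175720256305/68719476736 → NEW=255, ERR=-1347746311375/68719476736
(4,0): OLD=117622599909/1073741824 → NEW=0, ERR=117622599909/1073741824
(4,1): OLD=8386431924517/34359738368 → NEW=255, ERR=-375301359323/34359738368
(4,2): OLD=71044406630987/549755813888 → NEW=255, ERR=-69143325910453/549755813888
(4,3): OLD=942149346423333/8796093022208 → NEW=0, ERR=942149346423333/8796093022208
(4,4): OLD=32345703137608067/140737488355328 → NEW=255, ERR=-3542356393000573/140737488355328
(5,0): OLD=99607328176783/549755813888 → NEW=255, ERR=-40580404364657/549755813888
(5,1): OLD=521418880460589/4398046511104 → NEW=0, ERR=521418880460589/4398046511104
(5,2): OLD=27720454723524437/140737488355328 → NEW=255, ERR=-8167604807084203/140737488355328
(5,3): OLD=106680029326784411/562949953421312 → NEW=255, ERR=-36872208795650149/562949953421312
(5,4): OLD=1190511248009571513/9007199254740992 → NEW=255, ERR=-1106324561949381447/9007199254740992
(6,0): OLD=12044464465353695/70368744177664 → NEW=255, ERR=-5899565299950625/70368744177664
(6,1): OLD=269934683583289169/2251799813685248 → NEW=0, ERR=269934683583289169/2251799813685248
(6,2): OLD=6356867523552011019/36028797018963968 → NEW=255, ERR=-2830475716283800821/36028797018963968
(6,3): OLD=53324932498194900153/576460752303423488 → NEW=0, ERR=53324932498194900153/576460752303423488
(6,4): OLD=1245095494905920771151/9223372036854775808 → NEW=255, ERR=-1106864374492047059889/9223372036854775808
Output grid:
  Row 0: #.#.#  (2 black, running=2)
  Row 1: .#.#.  (3 black, running=5)
  Row 2: #.##.  (2 black, running=7)
  Row 3: #.#.#  (2 black, running=9)
  Row 4: .##.#  (2 black, running=11)
  Row 5: #.###  (1 black, running=12)
  Row 6: #.#.#  (2 black, running=14)

Answer: 14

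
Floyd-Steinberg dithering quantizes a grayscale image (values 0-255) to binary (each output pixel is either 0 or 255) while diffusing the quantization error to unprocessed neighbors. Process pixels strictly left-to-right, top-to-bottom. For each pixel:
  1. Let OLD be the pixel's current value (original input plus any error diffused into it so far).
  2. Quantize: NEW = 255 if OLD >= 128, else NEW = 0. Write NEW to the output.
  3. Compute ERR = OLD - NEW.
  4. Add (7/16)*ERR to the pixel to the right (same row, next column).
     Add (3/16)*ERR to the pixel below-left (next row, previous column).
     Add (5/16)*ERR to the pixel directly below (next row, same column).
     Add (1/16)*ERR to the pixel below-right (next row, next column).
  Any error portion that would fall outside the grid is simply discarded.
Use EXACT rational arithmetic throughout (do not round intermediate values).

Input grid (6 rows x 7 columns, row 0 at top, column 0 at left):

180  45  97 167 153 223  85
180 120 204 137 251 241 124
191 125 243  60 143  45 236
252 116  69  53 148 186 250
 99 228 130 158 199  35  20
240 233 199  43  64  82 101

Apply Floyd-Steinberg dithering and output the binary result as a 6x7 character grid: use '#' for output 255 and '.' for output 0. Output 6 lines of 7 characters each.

(0,0): OLD=180 → NEW=255, ERR=-75
(0,1): OLD=195/16 → NEW=0, ERR=195/16
(0,2): OLD=26197/256 → NEW=0, ERR=26197/256
(0,3): OLD=867411/4096 → NEW=255, ERR=-177069/4096
(0,4): OLD=8787525/65536 → NEW=255, ERR=-7924155/65536
(0,5): OLD=178363363/1048576 → NEW=255, ERR=-89023517/1048576
(0,6): OLD=802898741/16777216 → NEW=0, ERR=802898741/16777216
(1,0): OLD=40665/256 → NEW=255, ERR=-24615/256
(1,1): OLD=197103/2048 → NEW=0, ERR=197103/2048
(1,2): OLD=17743259/65536 → NEW=255, ERR=1031579/65536
(1,3): OLD=29911103/262144 → NEW=0, ERR=29911103/262144
(1,4): OLD=4102259485/16777216 → NEW=255, ERR=-175930595/16777216
(1,5): OLD=28359830957/134217728 → NEW=255, ERR=-5865689683/134217728
(1,6): OLD=245949084035/2147483648 → NEW=0, ERR=245949084035/2147483648
(2,0): OLD=5865397/32768 → NEW=255, ERR=-2490443/32768
(2,1): OLD=124535575/1048576 → NEW=0, ERR=124535575/1048576
(2,2): OLD=5490988805/16777216 → NEW=255, ERR=1212798725/16777216
(2,3): OLD=16951781917/134217728 → NEW=0, ERR=16951781917/134217728
(2,4): OLD=208216413485/1073741824 → NEW=255, ERR=-65587751635/1073741824
(2,5): OLD=874032664975/34359738368 → NEW=0, ERR=874032664975/34359738368
(2,6): OLD=154034910896345/549755813888 → NEW=255, ERR=13847178354905/549755813888
(3,0): OLD=4202994277/16777216 → NEW=255, ERR=-75195803/16777216
(3,1): OLD=21469138817/134217728 → NEW=255, ERR=-12756381823/134217728
(3,2): OLD=87094773651/1073741824 → NEW=0, ERR=87094773651/1073741824
(3,3): OLD=519780905621/4294967296 → NEW=0, ERR=519780905621/4294967296
(3,4): OLD=106939305074277/549755813888 → NEW=255, ERR=-33248427467163/549755813888
(3,5): OLD=740608764643071/4398046511104 → NEW=255, ERR=-380893095688449/4398046511104
(3,6): OLD=15591697689909857/70368744177664 → NEW=255, ERR=-2352332075394463/70368744177664
(4,0): OLD=171323903563/2147483648 → NEW=0, ERR=171323903563/2147483648
(4,1): OLD=8525720706127/34359738368 → NEW=255, ERR=-236012577713/34359738368
(4,2): OLD=92960439533825/549755813888 → NEW=255, ERR=-47227293007615/549755813888
(4,3): OLD=668349333880411/4398046511104 → NEW=255, ERR=-453152526451109/4398046511104
(4,4): OLD=4445475833900705/35184372088832 → NEW=0, ERR=4445475833900705/35184372088832
(4,5): OLD=59858915817045537/1125899906842624 → NEW=0, ERR=59858915817045537/1125899906842624
(4,6): OLD=493605182381158455/18014398509481984 → NEW=0, ERR=493605182381158455/18014398509481984
(5,0): OLD=144939269885021/549755813888 → NEW=255, ERR=4751537343581/549755813888
(5,1): OLD=983023234825887/4398046511104 → NEW=255, ERR=-138478625505633/4398046511104
(5,2): OLD=4877635401605257/35184372088832 → NEW=255, ERR=-4094379481046903/35184372088832
(5,3): OLD=-6133014339520755/281474976710656 → NEW=0, ERR=-6133014339520755/281474976710656
(5,4): OLD=1756042937204031343/18014398509481984 → NEW=0, ERR=1756042937204031343/18014398509481984
(5,5): OLD=22236401922166430847/144115188075855872 → NEW=255, ERR=-14512971037176816513/144115188075855872
(5,6): OLD=158705495190173540497/2305843009213693952 → NEW=0, ERR=158705495190173540497/2305843009213693952
Row 0: #..###.
Row 1: #.#.##.
Row 2: #.#.#.#
Row 3: ##..###
Row 4: .###...
Row 5: ###..#.

Answer: #..###.
#.#.##.
#.#.#.#
##..###
.###...
###..#.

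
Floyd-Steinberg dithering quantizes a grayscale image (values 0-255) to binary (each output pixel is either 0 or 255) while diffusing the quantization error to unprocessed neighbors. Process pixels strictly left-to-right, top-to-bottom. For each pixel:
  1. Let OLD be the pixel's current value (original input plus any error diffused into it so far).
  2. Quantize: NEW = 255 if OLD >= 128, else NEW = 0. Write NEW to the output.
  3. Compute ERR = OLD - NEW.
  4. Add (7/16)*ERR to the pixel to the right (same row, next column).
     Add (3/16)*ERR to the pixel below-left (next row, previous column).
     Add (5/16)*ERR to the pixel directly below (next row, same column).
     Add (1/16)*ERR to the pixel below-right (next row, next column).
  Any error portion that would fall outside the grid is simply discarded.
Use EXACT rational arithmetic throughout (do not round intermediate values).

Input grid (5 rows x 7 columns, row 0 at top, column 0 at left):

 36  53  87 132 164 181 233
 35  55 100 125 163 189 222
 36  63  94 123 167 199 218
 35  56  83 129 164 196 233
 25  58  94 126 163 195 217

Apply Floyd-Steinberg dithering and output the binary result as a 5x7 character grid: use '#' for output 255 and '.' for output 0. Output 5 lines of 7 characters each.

(0,0): OLD=36 → NEW=0, ERR=36
(0,1): OLD=275/4 → NEW=0, ERR=275/4
(0,2): OLD=7493/64 → NEW=0, ERR=7493/64
(0,3): OLD=187619/1024 → NEW=255, ERR=-73501/1024
(0,4): OLD=2172469/16384 → NEW=255, ERR=-2005451/16384
(0,5): OLD=33409907/262144 → NEW=0, ERR=33409907/262144
(0,6): OLD=1211142181/4194304 → NEW=255, ERR=141594661/4194304
(1,0): OLD=3785/64 → NEW=0, ERR=3785/64
(1,1): OLD=64799/512 → NEW=0, ERR=64799/512
(1,2): OLD=2994923/16384 → NEW=255, ERR=-1182997/16384
(1,3): OLD=3627199/65536 → NEW=0, ERR=3627199/65536
(1,4): OLD=706210509/4194304 → NEW=255, ERR=-363337011/4194304
(1,5): OLD=6362198653/33554432 → NEW=255, ERR=-2194181507/33554432
(1,6): OLD=113766326451/536870912 → NEW=255, ERR=-23135756109/536870912
(2,0): OLD=640709/8192 → NEW=0, ERR=640709/8192
(2,1): OLD=33272807/262144 → NEW=0, ERR=33272807/262144
(2,2): OLD=609237941/4194304 → NEW=255, ERR=-460309579/4194304
(2,3): OLD=2400034317/33554432 → NEW=0, ERR=2400034317/33554432
(2,4): OLD=43599391725/268435456 → NEW=255, ERR=-24851649555/268435456
(2,5): OLD=1070024963743/8589934592 → NEW=0, ERR=1070024963743/8589934592
(2,6): OLD=35039295648585/137438953472 → NEW=255, ERR=-7637486775/137438953472
(3,0): OLD=349132501/4194304 → NEW=0, ERR=349132501/4194304
(3,1): OLD=3905481361/33554432 → NEW=0, ERR=3905481361/33554432
(3,2): OLD=32472647155/268435456 → NEW=0, ERR=32472647155/268435456
(3,3): OLD=193336480557/1073741824 → NEW=255, ERR=-80467684563/1073741824
(3,4): OLD=17882017781461/137438953472 → NEW=255, ERR=-17164915353899/137438953472
(3,5): OLD=191854595338927/1099511627776 → NEW=255, ERR=-88520869743953/1099511627776
(3,6): OLD=3615990956029361/17592186044416 → NEW=255, ERR=-870016485296719/17592186044416
(4,0): OLD=39103516923/536870912 → NEW=0, ERR=39103516923/536870912
(4,1): OLD=1323904176735/8589934592 → NEW=255, ERR=-866529144225/8589934592
(4,2): OLD=11117759960497/137438953472 → NEW=0, ERR=11117759960497/137438953472
(4,3): OLD=134266590542187/1099511627776 → NEW=0, ERR=134266590542187/1099511627776
(4,4): OLD=1386417163327393/8796093022208 → NEW=255, ERR=-856586557335647/8796093022208
(4,5): OLD=31006580455173393/281474976710656 → NEW=0, ERR=31006580455173393/281474976710656
(4,6): OLD=1102064520847421895/4503599627370496 → NEW=255, ERR=-46353384132054585/4503599627370496
Row 0: ...##.#
Row 1: ..#.###
Row 2: ..#.#.#
Row 3: ...####
Row 4: .#..#.#

Answer: ...##.#
..#.###
..#.#.#
...####
.#..#.#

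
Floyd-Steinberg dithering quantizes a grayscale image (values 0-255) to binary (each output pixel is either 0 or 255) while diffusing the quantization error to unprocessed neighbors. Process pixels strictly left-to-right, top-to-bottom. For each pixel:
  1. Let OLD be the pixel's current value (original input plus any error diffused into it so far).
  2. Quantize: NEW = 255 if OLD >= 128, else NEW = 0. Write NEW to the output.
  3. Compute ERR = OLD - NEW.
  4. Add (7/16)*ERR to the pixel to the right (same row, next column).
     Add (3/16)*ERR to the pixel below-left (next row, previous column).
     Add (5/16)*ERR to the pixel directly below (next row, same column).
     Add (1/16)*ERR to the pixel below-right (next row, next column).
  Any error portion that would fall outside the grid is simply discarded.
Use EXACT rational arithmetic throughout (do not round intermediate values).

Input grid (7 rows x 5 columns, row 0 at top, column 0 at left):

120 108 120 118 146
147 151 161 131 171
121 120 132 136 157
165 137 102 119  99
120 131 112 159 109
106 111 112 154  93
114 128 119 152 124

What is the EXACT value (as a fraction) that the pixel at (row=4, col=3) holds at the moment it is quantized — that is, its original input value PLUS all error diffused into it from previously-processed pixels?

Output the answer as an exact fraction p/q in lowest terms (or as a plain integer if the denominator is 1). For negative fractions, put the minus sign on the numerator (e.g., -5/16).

(0,0): OLD=120 → NEW=0, ERR=120
(0,1): OLD=321/2 → NEW=255, ERR=-189/2
(0,2): OLD=2517/32 → NEW=0, ERR=2517/32
(0,3): OLD=78035/512 → NEW=255, ERR=-52525/512
(0,4): OLD=828357/8192 → NEW=0, ERR=828357/8192
(1,0): OLD=5337/32 → NEW=255, ERR=-2823/32
(1,1): OLD=26911/256 → NEW=0, ERR=26911/256
(1,2): OLD=1691067/8192 → NEW=255, ERR=-397893/8192
(1,3): OLD=3328151/32768 → NEW=0, ERR=3328151/32768
(1,4): OLD=126155845/524288 → NEW=255, ERR=-7537595/524288
(2,0): OLD=463429/4096 → NEW=0, ERR=463429/4096
(2,1): OLD=24606039/131072 → NEW=255, ERR=-8817321/131072
(2,2): OLD=236987621/2097152 → NEW=0, ERR=236987621/2097152
(2,3): OLD=7095012671/33554432 → NEW=255, ERR=-1461367489/33554432
(2,4): OLD=75055156985/536870912 → NEW=255, ERR=-61846925575/536870912
(3,0): OLD=393726757/2097152 → NEW=255, ERR=-141047003/2097152
(3,1): OLD=1926240497/16777216 → NEW=0, ERR=1926240497/16777216
(3,2): OLD=94045873019/536870912 → NEW=255, ERR=-42856209541/536870912
(3,3): OLD=60053425599/1073741824 → NEW=0, ERR=60053425599/1073741824
(3,4): OLD=1455948013011/17179869184 → NEW=0, ERR=1455948013011/17179869184
(4,0): OLD=32349096091/268435456 → NEW=0, ERR=32349096091/268435456
(4,1): OLD=1721690594955/8589934592 → NEW=255, ERR=-468742726005/8589934592
(4,2): OLD=11110984292389/137438953472 → NEW=0, ERR=11110984292389/137438953472
(4,3): OLD=489827342732619/2199023255552 → NEW=255, ERR=-70923587433141/2199023255552
Target (4,3): original=159, with diffused error = 489827342732619/2199023255552

Answer: 489827342732619/2199023255552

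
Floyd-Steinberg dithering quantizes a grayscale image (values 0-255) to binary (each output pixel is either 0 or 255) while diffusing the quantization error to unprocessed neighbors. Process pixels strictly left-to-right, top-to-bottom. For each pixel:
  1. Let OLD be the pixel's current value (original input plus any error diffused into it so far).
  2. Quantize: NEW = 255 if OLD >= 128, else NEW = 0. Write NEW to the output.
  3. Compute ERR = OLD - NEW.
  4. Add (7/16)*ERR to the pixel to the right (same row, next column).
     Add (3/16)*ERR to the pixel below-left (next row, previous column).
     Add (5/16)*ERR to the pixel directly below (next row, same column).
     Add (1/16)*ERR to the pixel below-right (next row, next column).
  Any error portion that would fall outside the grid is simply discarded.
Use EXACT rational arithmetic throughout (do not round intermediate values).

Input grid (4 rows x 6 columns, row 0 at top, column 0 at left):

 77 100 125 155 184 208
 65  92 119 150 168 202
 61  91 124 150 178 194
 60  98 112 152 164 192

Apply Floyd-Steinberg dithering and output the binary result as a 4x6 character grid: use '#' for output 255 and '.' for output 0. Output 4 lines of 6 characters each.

(0,0): OLD=77 → NEW=0, ERR=77
(0,1): OLD=2139/16 → NEW=255, ERR=-1941/16
(0,2): OLD=18413/256 → NEW=0, ERR=18413/256
(0,3): OLD=763771/4096 → NEW=255, ERR=-280709/4096
(0,4): OLD=10093661/65536 → NEW=255, ERR=-6618019/65536
(0,5): OLD=171777675/1048576 → NEW=255, ERR=-95609205/1048576
(1,0): OLD=16977/256 → NEW=0, ERR=16977/256
(1,1): OLD=207671/2048 → NEW=0, ERR=207671/2048
(1,2): OLD=10840195/65536 → NEW=255, ERR=-5871485/65536
(1,3): OLD=19647239/262144 → NEW=0, ERR=19647239/262144
(1,4): OLD=2480564341/16777216 → NEW=255, ERR=-1797625739/16777216
(1,5): OLD=32297632675/268435456 → NEW=0, ERR=32297632675/268435456
(2,0): OLD=3300941/32768 → NEW=0, ERR=3300941/32768
(2,1): OLD=161592607/1048576 → NEW=255, ERR=-105794273/1048576
(2,2): OLD=1212190493/16777216 → NEW=0, ERR=1212190493/16777216
(2,3): OLD=24070895477/134217728 → NEW=255, ERR=-10154625163/134217728
(2,4): OLD=595541038047/4294967296 → NEW=255, ERR=-499675622433/4294967296
(2,5): OLD=11957467554569/68719476736 → NEW=255, ERR=-5565999013111/68719476736
(3,0): OLD=1217400701/16777216 → NEW=0, ERR=1217400701/16777216
(3,1): OLD=15845795513/134217728 → NEW=0, ERR=15845795513/134217728
(3,2): OLD=177960407227/1073741824 → NEW=255, ERR=-95843757893/1073741824
(3,3): OLD=4948289115697/68719476736 → NEW=0, ERR=4948289115697/68719476736
(3,4): OLD=76543357923857/549755813888 → NEW=255, ERR=-63644374617583/549755813888
(3,5): OLD=956740797744991/8796093022208 → NEW=0, ERR=956740797744991/8796093022208
Row 0: .#.###
Row 1: ..#.#.
Row 2: .#.###
Row 3: ..#.#.

Answer: .#.###
..#.#.
.#.###
..#.#.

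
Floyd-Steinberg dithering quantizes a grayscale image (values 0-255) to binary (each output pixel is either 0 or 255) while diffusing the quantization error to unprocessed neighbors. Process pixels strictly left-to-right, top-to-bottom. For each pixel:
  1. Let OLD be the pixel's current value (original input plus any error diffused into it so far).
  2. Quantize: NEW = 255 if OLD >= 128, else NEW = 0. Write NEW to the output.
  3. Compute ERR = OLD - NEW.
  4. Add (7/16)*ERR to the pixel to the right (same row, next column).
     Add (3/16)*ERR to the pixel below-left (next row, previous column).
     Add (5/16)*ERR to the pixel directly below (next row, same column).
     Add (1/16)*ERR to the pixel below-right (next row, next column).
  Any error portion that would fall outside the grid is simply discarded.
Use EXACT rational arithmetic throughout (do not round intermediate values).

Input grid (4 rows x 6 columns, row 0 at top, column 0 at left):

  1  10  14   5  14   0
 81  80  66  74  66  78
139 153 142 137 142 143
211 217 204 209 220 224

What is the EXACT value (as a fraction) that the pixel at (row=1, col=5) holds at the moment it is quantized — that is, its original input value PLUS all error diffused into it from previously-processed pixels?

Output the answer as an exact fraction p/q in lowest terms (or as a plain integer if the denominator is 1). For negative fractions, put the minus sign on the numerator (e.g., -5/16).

Answer: 32182260287/268435456

Derivation:
(0,0): OLD=1 → NEW=0, ERR=1
(0,1): OLD=167/16 → NEW=0, ERR=167/16
(0,2): OLD=4753/256 → NEW=0, ERR=4753/256
(0,3): OLD=53751/4096 → NEW=0, ERR=53751/4096
(0,4): OLD=1293761/65536 → NEW=0, ERR=1293761/65536
(0,5): OLD=9056327/1048576 → NEW=0, ERR=9056327/1048576
(1,0): OLD=21317/256 → NEW=0, ERR=21317/256
(1,1): OLD=252387/2048 → NEW=0, ERR=252387/2048
(1,2): OLD=8443039/65536 → NEW=255, ERR=-8268641/65536
(1,3): OLD=7278067/262144 → NEW=0, ERR=7278067/262144
(1,4): OLD=1455512249/16777216 → NEW=0, ERR=1455512249/16777216
(1,5): OLD=32182260287/268435456 → NEW=0, ERR=32182260287/268435456
Target (1,5): original=78, with diffused error = 32182260287/268435456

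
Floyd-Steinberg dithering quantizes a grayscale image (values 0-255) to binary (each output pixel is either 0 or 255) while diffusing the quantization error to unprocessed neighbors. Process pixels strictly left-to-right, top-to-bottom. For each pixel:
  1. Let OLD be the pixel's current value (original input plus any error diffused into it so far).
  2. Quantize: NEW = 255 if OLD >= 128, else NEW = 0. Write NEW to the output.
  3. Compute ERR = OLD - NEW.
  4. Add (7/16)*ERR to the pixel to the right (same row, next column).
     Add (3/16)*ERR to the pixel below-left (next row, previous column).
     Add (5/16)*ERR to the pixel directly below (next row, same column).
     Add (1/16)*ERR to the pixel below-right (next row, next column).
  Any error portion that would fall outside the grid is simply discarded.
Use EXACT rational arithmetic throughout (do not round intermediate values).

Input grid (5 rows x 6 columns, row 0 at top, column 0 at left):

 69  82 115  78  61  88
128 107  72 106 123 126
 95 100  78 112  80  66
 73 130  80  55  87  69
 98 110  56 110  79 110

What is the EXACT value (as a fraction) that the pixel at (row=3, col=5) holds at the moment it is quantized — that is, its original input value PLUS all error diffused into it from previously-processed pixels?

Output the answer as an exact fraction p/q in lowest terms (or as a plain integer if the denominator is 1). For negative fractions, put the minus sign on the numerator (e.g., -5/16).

(0,0): OLD=69 → NEW=0, ERR=69
(0,1): OLD=1795/16 → NEW=0, ERR=1795/16
(0,2): OLD=42005/256 → NEW=255, ERR=-23275/256
(0,3): OLD=156563/4096 → NEW=0, ERR=156563/4096
(0,4): OLD=5093637/65536 → NEW=0, ERR=5093637/65536
(0,5): OLD=127930147/1048576 → NEW=0, ERR=127930147/1048576
(1,0): OLD=43673/256 → NEW=255, ERR=-21607/256
(1,1): OLD=189231/2048 → NEW=0, ERR=189231/2048
(1,2): OLD=6435035/65536 → NEW=0, ERR=6435035/65536
(1,3): OLD=44510463/262144 → NEW=255, ERR=-22336257/262144
(1,4): OLD=2269543901/16777216 → NEW=255, ERR=-2008646179/16777216
(1,5): OLD=31300727035/268435456 → NEW=0, ERR=31300727035/268435456
(2,0): OLD=2816373/32768 → NEW=0, ERR=2816373/32768
(2,1): OLD=188337495/1048576 → NEW=255, ERR=-79049385/1048576
(2,2): OLD=1098931141/16777216 → NEW=0, ERR=1098931141/16777216
(2,3): OLD=13115558621/134217728 → NEW=0, ERR=13115558621/134217728
(2,4): OLD=437553363991/4294967296 → NEW=0, ERR=437553363991/4294967296
(2,5): OLD=9588203753489/68719476736 → NEW=255, ERR=-7935262814191/68719476736
(3,0): OLD=1438208293/16777216 → NEW=0, ERR=1438208293/16777216
(3,1): OLD=21689446465/134217728 → NEW=255, ERR=-12536074175/134217728
(3,2): OLD=78615886419/1073741824 → NEW=0, ERR=78615886419/1073741824
(3,3): OLD=9673291883641/68719476736 → NEW=255, ERR=-7850174684039/68719476736
(3,4): OLD=29309967759449/549755813888 → NEW=0, ERR=29309967759449/549755813888
(3,5): OLD=550696510871703/8796093022208 → NEW=0, ERR=550696510871703/8796093022208
Target (3,5): original=69, with diffused error = 550696510871703/8796093022208

Answer: 550696510871703/8796093022208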